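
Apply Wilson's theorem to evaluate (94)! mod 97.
(96)! = (94)! × (95) × (96) ≡ -1 (mod 97). So (94)! ≡ -1 × [(96)(95)]^(-1) ≡ 48 (mod 97)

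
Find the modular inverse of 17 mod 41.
Since 41 is prime, by Fermat 17^(-1) ≡ 17^{39} ≡ 29 mod 41. Verify: 17 × 29 = 493 ≡ 1 mod 41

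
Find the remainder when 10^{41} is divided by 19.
By Fermat: 10^{18} ≡ 1 mod 19. 41 = 2×18 + 5. So 10^{41} ≡ 10^{5} ≡ 3 mod 19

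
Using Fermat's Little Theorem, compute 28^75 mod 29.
By Fermat: 28^{28} ≡ 1 (mod 29). 75 = 2×28 + 19. So 28^{75} ≡ 28^{19} ≡ 28 (mod 29)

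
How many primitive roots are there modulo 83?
Number of primitive roots mod 83 = φ(p-1) = φ(82) = 40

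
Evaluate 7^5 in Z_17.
By repeated squaring mod 17: 7^{1}≡7, 7^{2}≡15, 7^{4}≡4. Then 7^{5} = 7^{4+1} ≡ 4 × 7 ≡ 11 mod 17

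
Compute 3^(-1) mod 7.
Since 7 is prime, by Fermat 3^(-1) ≡ 3^{5} ≡ 5 mod 7. Verify: 3 × 5 = 15 ≡ 1 mod 7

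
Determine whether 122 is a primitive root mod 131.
ord_131(122) divides 130. For each prime q|130: 122^{65}≡130, 122^{26}≡89, 122^{10}≡107, none ≡ 1. So 122 has order 130 and is a primitive root mod 131.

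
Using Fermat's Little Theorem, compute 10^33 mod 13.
By Fermat: 10^{12} ≡ 1 mod 13. 33 = 2×12 + 9. So 10^{33} ≡ 10^{9} ≡ 12 mod 13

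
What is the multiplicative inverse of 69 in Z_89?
Since 89 is prime, by Fermat 69^(-1) ≡ 69^{87} ≡ 40 mod 89. Verify: 69 × 40 = 2760 ≡ 1 mod 89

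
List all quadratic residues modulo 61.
Squares in Z_61*: {1, 3, 4, 5, 9, 12, 13, 14, 15, 16, 19, 20, 22, 25, 27, 34, 36, 39, 41, 42, 45, 46, 47, 48, 49, 52, 56, 57, 58, 60}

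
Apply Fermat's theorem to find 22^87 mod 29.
By Fermat: 22^{28} ≡ 1 mod 29. 87 = 3×28 + 3. So 22^{87} ≡ 22^{3} ≡ 5 mod 29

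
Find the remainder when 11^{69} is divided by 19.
By Fermat: 11^{18} ≡ 1 (mod 19). 69 = 3×18 + 15. So 11^{69} ≡ 11^{15} ≡ 1 (mod 19)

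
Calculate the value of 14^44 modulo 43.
Using Fermat: 14^{42} ≡ 1 (mod 43). 44 ≡ 2 (mod 42). So 14^{44} ≡ 14^{2} ≡ 24 (mod 43)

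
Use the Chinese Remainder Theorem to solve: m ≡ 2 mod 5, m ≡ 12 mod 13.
M = 5 × 13 = 65. M₁ = 13, y₁ ≡ 2 mod 5. M₂ = 5, y₂ ≡ 8 mod 13. m = 2×13×2 + 12×5×8 ≡ 12 mod 65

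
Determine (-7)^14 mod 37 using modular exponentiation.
By repeated squaring mod 37: (-7)^{1}≡30, (-7)^{2}≡12, (-7)^{4}≡33, (-7)^{8}≡16. Then (-7)^{14} = (-7)^{8+4+2} ≡ 16 × 33 × 12 ≡ 9 mod 37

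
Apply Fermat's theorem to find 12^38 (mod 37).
By Fermat: 12^{36} ≡ 1 (mod 37). So 12^{38} = 12^{36} · 12^{2} ≡ 12^{2} ≡ 33 (mod 37)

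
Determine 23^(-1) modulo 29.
Since 29 is prime, by Fermat 23^(-1) ≡ 23^{27} ≡ 24 mod 29. Verify: 23 × 24 = 552 ≡ 1 mod 29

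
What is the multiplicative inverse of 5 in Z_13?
Since 13 is prime, by Fermat 5^(-1) ≡ 5^{11} ≡ 8 (mod 13). Verify: 5 × 8 = 40 ≡ 1 (mod 13)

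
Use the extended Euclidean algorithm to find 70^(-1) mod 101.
Extended GCD: 70(13) + 101(-9) = 1. So 70^(-1) ≡ 13 mod 101. Verify: 70 × 13 = 910 ≡ 1 mod 101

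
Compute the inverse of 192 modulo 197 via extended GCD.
Extended GCD: 192(-79) + 197(77) = 1. So 192^(-1) ≡ -79 ≡ 118 (mod 197). Verify: 192 × 118 = 22656 ≡ 1 (mod 197)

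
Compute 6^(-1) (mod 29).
Since 29 is prime, by Fermat 6^(-1) ≡ 6^{27} ≡ 5 (mod 29). Verify: 6 × 5 = 30 ≡ 1 (mod 29)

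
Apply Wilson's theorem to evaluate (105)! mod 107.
(106)! = (105)! × (106) ≡ -1 (mod 107). So (105)! ≡ -1 × (106)^(-1) ≡ (-1)×(-1) = 1 (mod 107)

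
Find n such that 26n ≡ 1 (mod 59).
Since 59 is prime, by Fermat 26^(-1) ≡ 26^{57} ≡ 25 (mod 59). Verify: 26 × 25 = 650 ≡ 1 (mod 59)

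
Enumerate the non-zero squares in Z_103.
Squares in Z_103*: {1, 2, 4, 7, 8, 9, 13, 14, 15, 16, 17, 18, 19, 23, 25, 26, 28, 29, 30, 32, 33, 34, 36, 38, 41, 46, 49, 50, 52, 55, 56, 58, 59, 60, 61, 63, 64, 66, 68, 72, 76, 79, 81, 82, 83, 91, 92, 93, 97, 98, 100}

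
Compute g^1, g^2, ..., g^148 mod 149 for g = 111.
111^1, 111^2, ..., 111^{148} mod 149: [111, 103, 109, 30, 52, 110, 141, 6, 70, 22, 58, 31, 14, 64, 101, 36, 122, 132, 50, 37, 84, 86, 10, 67, 136, 47, 2, 73, 57, 69, 60, 104, 71, 133, 12, 140, 44, 116, 62, 28, 128, 53, 72, 95, 115, 100, 74, 19, 23, 20, 134, 123, 94, 4, 146, 114, 138, 120, 59, 142, 117, 24, 131, 88, 83, 124, 56, 107, 106, 144, 41, 81, 51, 148, 38, 46, 40, 119, 97, 39, 8, 143, 79, 127, 91, 118, 135, 85, 48, 113, 27, 17, 99, 112, 65, 63, 139, 82, 13, 102, 147, 76, 92, 80, 89, 45, 78, 16, 137, 9, 105, 33, 87, 121, 21, 96, 77, 54, 34, 49, 75, 130, 126, 129, 15, 26, 55, 145, 3, 35, 11, 29, 90, 7, 32, 125, 18, 61, 66, 25, 93, 42, 43, 5, 108, 68, 98, 1]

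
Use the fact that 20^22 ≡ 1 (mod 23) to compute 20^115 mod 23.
By Fermat: 20^{22} ≡ 1 (mod 23). 115 = 5×22 + 5. So 20^{115} ≡ 20^{5} ≡ 10 (mod 23)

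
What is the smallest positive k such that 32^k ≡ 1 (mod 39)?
Powers of 32 mod 39: 32^1≡32, 32^2≡10, 32^3≡8, 32^4≡22, 32^5≡2, 32^6≡25, 32^7≡20, 32^8≡16, 32^9≡5, 32^10≡4, 32^11≡11, 32^12≡1. Order = 12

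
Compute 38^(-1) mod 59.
Since 59 is prime, by Fermat 38^(-1) ≡ 38^{57} ≡ 14 mod 59. Verify: 38 × 14 = 532 ≡ 1 mod 59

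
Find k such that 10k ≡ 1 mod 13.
Since 13 is prime, by Fermat 10^(-1) ≡ 10^{11} ≡ 4 mod 13. Verify: 10 × 4 = 40 ≡ 1 mod 13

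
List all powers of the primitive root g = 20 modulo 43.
20^1, 20^2, ..., 20^{42} mod 43: [20, 13, 2, 40, 26, 4, 37, 9, 8, 31, 18, 16, 19, 36, 32, 38, 29, 21, 33, 15, 42, 23, 30, 41, 3, 17, 39, 6, 34, 35, 12, 25, 27, 24, 7, 11, 5, 14, 22, 10, 28, 1]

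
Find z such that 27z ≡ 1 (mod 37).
Since 37 is prime, by Fermat 27^(-1) ≡ 27^{35} ≡ 11 (mod 37). Verify: 27 × 11 = 297 ≡ 1 (mod 37)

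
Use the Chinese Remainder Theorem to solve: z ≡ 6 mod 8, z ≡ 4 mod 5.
M = 8 × 5 = 40. M₁ = 5, y₁ ≡ 5 mod 8. M₂ = 8, y₂ ≡ 2 mod 5. z = 6×5×5 + 4×8×2 ≡ 14 mod 40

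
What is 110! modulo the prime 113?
(112)! = (110)! × (111) × (112) ≡ -1 mod 113. So (110)! ≡ -1 × [(112)(111)]^(-1) ≡ 56 mod 113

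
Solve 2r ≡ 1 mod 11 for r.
Since 11 is prime, by Fermat 2^(-1) ≡ 2^{9} ≡ 6 mod 11. Verify: 2 × 6 = 12 ≡ 1 mod 11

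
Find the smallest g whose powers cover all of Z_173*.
g = 2. For each prime q|172: 2^{86}≡172, 2^{4}≡16, none ≡ 1, so ord_173(2) = 172 and 2 is a primitive root.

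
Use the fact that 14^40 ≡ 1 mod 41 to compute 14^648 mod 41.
By Fermat: 14^{40} ≡ 1 mod 41. 648 ≡ 8 mod 40. So 14^{648} ≡ 14^{8} ≡ 1 mod 41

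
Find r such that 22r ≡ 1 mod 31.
Since 31 is prime, by Fermat 22^(-1) ≡ 22^{29} ≡ 24 mod 31. Verify: 22 × 24 = 528 ≡ 1 mod 31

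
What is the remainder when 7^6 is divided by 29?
By repeated squaring mod 29: 7^{1}≡7, 7^{2}≡20, 7^{4}≡23. Then 7^{6} = 7^{4+2} ≡ 23 × 20 ≡ 25 mod 29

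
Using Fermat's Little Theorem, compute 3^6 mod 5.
By Fermat: 3^{4} ≡ 1 (mod 5). So 3^{6} = 3^{4} · 3^{2} ≡ 3^{2} ≡ 4 (mod 5)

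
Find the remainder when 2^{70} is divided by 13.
By Fermat: 2^{12} ≡ 1 (mod 13). 70 = 5×12 + 10. So 2^{70} ≡ 2^{10} ≡ 10 (mod 13)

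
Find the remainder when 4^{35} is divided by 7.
By Fermat: 4^{6} ≡ 1 (mod 7). 35 = 5×6 + 5. So 4^{35} ≡ 4^{5} ≡ 2 (mod 7)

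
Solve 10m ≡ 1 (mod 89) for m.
Since 89 is prime, by Fermat 10^(-1) ≡ 10^{87} ≡ 9 (mod 89). Verify: 10 × 9 = 90 ≡ 1 (mod 89)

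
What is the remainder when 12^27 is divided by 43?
By repeated squaring mod 43: 12^{1}≡12, 12^{2}≡15, 12^{4}≡10, 12^{8}≡14, 12^{16}≡24. Then 12^{27} = 12^{16+8+2+1} ≡ 24 × 14 × 15 × 12 ≡ 22 mod 43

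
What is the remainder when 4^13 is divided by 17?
By repeated squaring mod 17: 4^{1}≡4, 4^{2}≡16, 4^{4}≡1, 4^{8}≡1. Then 4^{13} = 4^{8+4+1} ≡ 1 × 1 × 4 ≡ 4 mod 17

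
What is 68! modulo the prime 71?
(70)! = (68)! × (69) × (70) ≡ -1 mod 71. So (68)! ≡ -1 × [(70)(69)]^(-1) ≡ 35 mod 71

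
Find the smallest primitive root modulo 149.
g = 2. For each prime q|148: 2^{74}≡148, 2^{4}≡16, none ≡ 1, so ord_149(2) = 148 and 2 is a primitive root.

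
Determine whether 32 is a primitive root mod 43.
32^{14} ≡ 1 (mod 43) and 14 < 42, so ord_43(32) = 14 ≠ 42 and 32 is not a primitive root.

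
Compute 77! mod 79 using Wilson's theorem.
(78)! = (77)! × (78) ≡ -1 mod 79. So (77)! ≡ -1 × (78)^(-1) ≡ (-1)×(-1) = 1 mod 79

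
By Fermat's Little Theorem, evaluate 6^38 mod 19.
By Fermat: 6^{18} ≡ 1 mod 19. 38 = 2×18 + 2. So 6^{38} ≡ 6^{2} ≡ 17 mod 19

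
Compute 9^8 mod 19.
By repeated squaring mod 19: 9^{1}≡9, 9^{2}≡5, 9^{4}≡6, 9^{8}≡17. So 9^{8} ≡ 17 mod 19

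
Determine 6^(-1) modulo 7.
Since 7 is prime, by Fermat 6^(-1) ≡ 6^{5} ≡ 6 mod 7. Verify: 6 × 6 = 36 ≡ 1 mod 7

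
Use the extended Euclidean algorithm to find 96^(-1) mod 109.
Extended GCD: 96(-42) + 109(37) = 1. So 96^(-1) ≡ -42 ≡ 67 (mod 109). Verify: 96 × 67 = 6432 ≡ 1 (mod 109)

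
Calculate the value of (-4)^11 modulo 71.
By repeated squaring mod 71: (-4)^{1}≡67, (-4)^{2}≡16, (-4)^{4}≡43, (-4)^{8}≡3. Then (-4)^{11} = (-4)^{8+2+1} ≡ 3 × 16 × 67 ≡ 21 mod 71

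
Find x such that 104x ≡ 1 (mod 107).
Since 107 is prime, by Fermat 104^(-1) ≡ 104^{105} ≡ 71 (mod 107). Verify: 104 × 71 = 7384 ≡ 1 (mod 107)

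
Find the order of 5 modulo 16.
Powers of 5 mod 16: 5^1≡5, 5^2≡9, 5^3≡13, 5^4≡1. So the order of 5 is 4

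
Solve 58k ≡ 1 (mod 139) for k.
Since 139 is prime, by Fermat 58^(-1) ≡ 58^{137} ≡ 12 (mod 139). Verify: 58 × 12 = 696 ≡ 1 (mod 139)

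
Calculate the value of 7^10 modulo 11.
Using Fermat: 7^{10} ≡ 1 (mod 11). 10 ≡ 0 (mod 10). So 7^{10} ≡ 7^{0} ≡ 1 (mod 11)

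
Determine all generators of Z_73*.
There are φ(72) = 24 primitive roots mod 73: {5, 11, 13, 14, 15, 20, 26, 28, 29, 31, 33, 34, 39, 40, 42, 44, 45, 47, 53, 58, 59, 60, 62, 68}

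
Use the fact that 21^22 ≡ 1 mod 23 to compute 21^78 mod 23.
By Fermat: 21^{22} ≡ 1 mod 23. 78 = 3×22 + 12. So 21^{78} ≡ 21^{12} ≡ 2 mod 23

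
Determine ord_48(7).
Powers of 7 mod 48: 7^1≡7, 7^2≡1. Order = 2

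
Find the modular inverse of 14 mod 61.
Since 61 is prime, by Fermat 14^(-1) ≡ 14^{59} ≡ 48 mod 61. Verify: 14 × 48 = 672 ≡ 1 mod 61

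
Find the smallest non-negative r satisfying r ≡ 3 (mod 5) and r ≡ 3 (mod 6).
M = 5 × 6 = 30. M₁ = 6, y₁ ≡ 1 (mod 5). M₂ = 5, y₂ ≡ 5 (mod 6). r = 3×6×1 + 3×5×5 ≡ 3 (mod 30)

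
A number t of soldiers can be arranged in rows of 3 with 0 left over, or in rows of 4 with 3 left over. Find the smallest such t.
M = 3 × 4 = 12. M₁ = 4, y₁ ≡ 1 (mod 3). M₂ = 3, y₂ ≡ 3 (mod 4). t = 0×4×1 + 3×3×3 ≡ 3 (mod 12)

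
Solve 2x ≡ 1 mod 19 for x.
Since 19 is prime, by Fermat 2^(-1) ≡ 2^{17} ≡ 10 mod 19. Verify: 2 × 10 = 20 ≡ 1 mod 19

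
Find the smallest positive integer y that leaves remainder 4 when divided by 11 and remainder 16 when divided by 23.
M = 11 × 23 = 253. M₁ = 23, y₁ ≡ 1 (mod 11). M₂ = 11, y₂ ≡ 21 (mod 23). y = 4×23×1 + 16×11×21 ≡ 246 (mod 253)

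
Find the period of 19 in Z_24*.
Powers of 19 mod 24: 19^1≡19, 19^2≡1. Order = 2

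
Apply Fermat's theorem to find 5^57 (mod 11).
By Fermat: 5^{10} ≡ 1 (mod 11). 57 = 5×10 + 7. So 5^{57} ≡ 5^{7} ≡ 3 (mod 11)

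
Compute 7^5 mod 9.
By repeated squaring (mod 9): 7^{1}≡7, 7^{2}≡4, 7^{4}≡7. Then 7^{5} = 7^{4+1} ≡ 7 × 7 ≡ 4 (mod 9)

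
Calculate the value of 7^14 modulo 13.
Using Fermat: 7^{12} ≡ 1 mod 13. 14 ≡ 2 mod 12. So 7^{14} ≡ 7^{2} ≡ 10 mod 13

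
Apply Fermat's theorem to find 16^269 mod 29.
By Fermat: 16^{28} ≡ 1 mod 29. 269 ≡ 17 mod 28. So 16^{269} ≡ 16^{17} ≡ 7 mod 29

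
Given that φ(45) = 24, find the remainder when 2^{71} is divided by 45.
By Euler: 2^{24} ≡ 1 mod 45 since gcd(2, 45) = 1. 71 = 2×24 + 23. So 2^{71} ≡ 2^{23} ≡ 23 mod 45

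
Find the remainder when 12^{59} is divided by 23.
By Fermat: 12^{22} ≡ 1 (mod 23). 59 = 2×22 + 15. So 12^{59} ≡ 12^{15} ≡ 13 (mod 23)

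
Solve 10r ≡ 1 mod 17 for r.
Since 17 is prime, by Fermat 10^(-1) ≡ 10^{15} ≡ 12 mod 17. Verify: 10 × 12 = 120 ≡ 1 mod 17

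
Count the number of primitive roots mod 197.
Number of primitive roots mod 197 = φ(p-1) = φ(196) = 84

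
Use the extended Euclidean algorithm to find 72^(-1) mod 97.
Extended GCD: 72(31) + 97(-23) = 1. So 72^(-1) ≡ 31 (mod 97). Verify: 72 × 31 = 2232 ≡ 1 (mod 97)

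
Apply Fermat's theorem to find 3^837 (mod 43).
By Fermat: 3^{42} ≡ 1 (mod 43). 837 ≡ 39 (mod 42). So 3^{837} ≡ 3^{39} ≡ 8 (mod 43)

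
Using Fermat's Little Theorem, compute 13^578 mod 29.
By Fermat: 13^{28} ≡ 1 mod 29. 578 ≡ 18 mod 28. So 13^{578} ≡ 13^{18} ≡ 25 mod 29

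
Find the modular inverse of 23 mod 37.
Since 37 is prime, by Fermat 23^(-1) ≡ 23^{35} ≡ 29 (mod 37). Verify: 23 × 29 = 667 ≡ 1 (mod 37)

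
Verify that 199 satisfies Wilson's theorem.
(198)! mod 199 = 198. Since this equals -1 (mod 199), Wilson confirms 199 is prime.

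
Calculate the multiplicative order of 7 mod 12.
Powers of 7 mod 12: 7^1≡7, 7^2≡1. ord_12(7) = 2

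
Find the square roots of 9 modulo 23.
The square roots of 9 mod 23 are 3 and 20. Verify: 3² = 9 ≡ 9 (mod 23)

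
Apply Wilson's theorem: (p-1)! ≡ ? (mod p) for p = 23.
By Wilson's theorem, (22)! ≡ -1 ≡ 22 (mod 23)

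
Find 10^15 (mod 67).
By repeated squaring (mod 67): 10^{1}≡10, 10^{2}≡33, 10^{4}≡17, 10^{8}≡21. Then 10^{15} = 10^{8+4+2+1} ≡ 21 × 17 × 33 × 10 ≡ 24 (mod 67)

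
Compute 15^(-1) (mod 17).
Since 17 is prime, by Fermat 15^(-1) ≡ 15^{15} ≡ 8 (mod 17). Verify: 15 × 8 = 120 ≡ 1 (mod 17)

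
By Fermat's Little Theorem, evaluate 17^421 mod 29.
By Fermat: 17^{28} ≡ 1 mod 29. 421 ≡ 1 mod 28. So 17^{421} ≡ 17^{1} ≡ 17 mod 29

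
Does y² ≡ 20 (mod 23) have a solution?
By Euler's criterion: 20^{11} ≡ 22 (mod 23). Since this equals -1 (≡ 22), 20 is not a QR.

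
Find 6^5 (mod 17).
By repeated squaring (mod 17): 6^{1}≡6, 6^{2}≡2, 6^{4}≡4. Then 6^{5} = 6^{4+1} ≡ 4 × 6 ≡ 7 (mod 17)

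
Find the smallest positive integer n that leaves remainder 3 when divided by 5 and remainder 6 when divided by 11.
M = 5 × 11 = 55. M₁ = 11, y₁ ≡ 1 (mod 5). M₂ = 5, y₂ ≡ 9 (mod 11). n = 3×11×1 + 6×5×9 ≡ 28 (mod 55)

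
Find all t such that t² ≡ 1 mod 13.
The square roots of 1 mod 13 are 1 and 12. Verify: 1² = 1 ≡ 1 mod 13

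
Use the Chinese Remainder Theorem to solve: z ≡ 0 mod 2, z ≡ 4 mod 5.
M = 2 × 5 = 10. M₁ = 5, y₁ ≡ 1 mod 2. M₂ = 2, y₂ ≡ 3 mod 5. z = 0×5×1 + 4×2×3 ≡ 4 mod 10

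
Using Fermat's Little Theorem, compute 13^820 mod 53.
By Fermat: 13^{52} ≡ 1 mod 53. 820 ≡ 40 mod 52. So 13^{820} ≡ 13^{40} ≡ 13 mod 53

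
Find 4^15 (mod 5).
Using Fermat: 4^{4} ≡ 1 (mod 5). 15 ≡ 3 (mod 4). So 4^{15} ≡ 4^{3} ≡ 4 (mod 5)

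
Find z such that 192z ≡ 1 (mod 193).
Since 193 is prime, by Fermat 192^(-1) ≡ 192^{191} ≡ 192 (mod 193). Verify: 192 × 192 = 36864 ≡ 1 (mod 193)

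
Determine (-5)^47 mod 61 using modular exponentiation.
By repeated squaring (mod 61): (-5)^{1}≡56, (-5)^{2}≡25, (-5)^{4}≡15, (-5)^{8}≡42, (-5)^{16}≡56, (-5)^{32}≡25. Then (-5)^{47} = (-5)^{32+8+4+2+1} ≡ 25 × 42 × 15 × 25 × 56 ≡ 25 (mod 61)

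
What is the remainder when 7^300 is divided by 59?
Using Fermat: 7^{58} ≡ 1 (mod 59). 300 ≡ 10 (mod 58). So 7^{300} ≡ 7^{10} ≡ 5 (mod 59)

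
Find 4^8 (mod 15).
By repeated squaring (mod 15): 4^{1}≡4, 4^{2}≡1, 4^{4}≡1, 4^{8}≡1. So 4^{8} ≡ 1 (mod 15)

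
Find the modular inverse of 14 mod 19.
Since 19 is prime, by Fermat 14^(-1) ≡ 14^{17} ≡ 15 (mod 19). Verify: 14 × 15 = 210 ≡ 1 (mod 19)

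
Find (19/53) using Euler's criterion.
(19/53) = 19^{26} mod 53 = -1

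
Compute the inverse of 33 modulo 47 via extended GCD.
Extended GCD: 33(10) + 47(-7) = 1. So 33^(-1) ≡ 10 (mod 47). Verify: 33 × 10 = 330 ≡ 1 (mod 47)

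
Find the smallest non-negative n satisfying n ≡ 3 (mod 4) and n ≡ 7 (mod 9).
M = 4 × 9 = 36. M₁ = 9, y₁ ≡ 1 (mod 4). M₂ = 4, y₂ ≡ 7 (mod 9). n = 3×9×1 + 7×4×7 ≡ 7 (mod 36)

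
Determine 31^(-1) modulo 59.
Since 59 is prime, by Fermat 31^(-1) ≡ 31^{57} ≡ 40 mod 59. Verify: 31 × 40 = 1240 ≡ 1 mod 59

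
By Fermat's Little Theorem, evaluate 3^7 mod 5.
By Fermat: 3^{4} ≡ 1 mod 5. So 3^{7} = 3^{4} · 3^{3} ≡ 3^{3} ≡ 2 mod 5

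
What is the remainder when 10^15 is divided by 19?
By repeated squaring (mod 19): 10^{1}≡10, 10^{2}≡5, 10^{4}≡6, 10^{8}≡17. Then 10^{15} = 10^{8+4+2+1} ≡ 17 × 6 × 5 × 10 ≡ 8 (mod 19)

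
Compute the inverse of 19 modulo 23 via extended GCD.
Extended GCD: 19(-6) + 23(5) = 1. So 19^(-1) ≡ -6 ≡ 17 mod 23. Verify: 19 × 17 = 323 ≡ 1 mod 23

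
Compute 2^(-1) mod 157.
Since 157 is prime, by Fermat 2^(-1) ≡ 2^{155} ≡ 79 mod 157. Verify: 2 × 79 = 158 ≡ 1 mod 157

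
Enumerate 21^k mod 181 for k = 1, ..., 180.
21^1, 21^2, ..., 21^{180} mod 181: [21, 79, 30, 87, 17, 176, 76, 148, 31, 108, 96, 25, 163, 165, 26, 3, 63, 56, 90, 80, 51, 166, 47, 82, 93, 143, 107, 75, 127, 133, 78, 9, 8, 168, 89, 59, 153, 136, 141, 65, 98, 67, 140, 44, 19, 37, 53, 27, 24, 142, 86, 177, 97, 46, 61, 14, 113, 20, 58, 132, 57, 111, 159, 81, 72, 64, 77, 169, 110, 138, 2, 42, 158, 60, 174, 34, 171, 152, 115, 62, 35, 11, 50, 145, 149, 52, 6, 126, 112, 180, 160, 102, 151, 94, 164, 5, 105, 33, 150, 73, 85, 156, 18, 16, 155, 178, 118, 125, 91, 101, 130, 15, 134, 99, 88, 38, 74, 106, 54, 48, 103, 172, 173, 13, 92, 122, 28, 45, 40, 116, 83, 114, 41, 137, 162, 144, 128, 154, 157, 39, 95, 4, 84, 135, 120, 167, 68, 161, 123, 49, 124, 70, 22, 100, 109, 117, 104, 12, 71, 43, 179, 139, 23, 121, 7, 147, 10, 29, 66, 119, 146, 170, 131, 36, 32, 129, 175, 55, 69, 1]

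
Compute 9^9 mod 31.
By repeated squaring (mod 31): 9^{1}≡9, 9^{2}≡19, 9^{4}≡20, 9^{8}≡28. Then 9^{9} = 9^{8+1} ≡ 28 × 9 ≡ 4 (mod 31)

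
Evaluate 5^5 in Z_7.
By repeated squaring (mod 7): 5^{1}≡5, 5^{2}≡4, 5^{4}≡2. Then 5^{5} = 5^{4+1} ≡ 2 × 5 ≡ 3 (mod 7)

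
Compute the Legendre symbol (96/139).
(96/139) = 96^{69} mod 139 = 1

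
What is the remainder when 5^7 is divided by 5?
By repeated squaring (mod 5): 5^{1}≡0, 5^{2}≡0, 5^{4}≡0. Then 5^{7} = 5^{4+2+1} ≡ 0 × 0 × 0 ≡ 0 (mod 5)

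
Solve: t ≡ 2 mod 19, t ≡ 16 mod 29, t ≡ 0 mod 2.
M = 19 × 29 × 2 = 1102. M₁ = 58, y₁ ≡ 1 mod 19. M₂ = 38, y₂ ≡ 13 mod 29. M₃ = 551, y₃ ≡ 1 mod 2. t = 2×58×1 + 16×38×13 + 0×551×1 ≡ 306 mod 1102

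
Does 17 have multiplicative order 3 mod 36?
Powers of 17 mod 36: 17^1≡17, 17^2≡1. Already 17^2≡1, so the order is 2 < 3. No, the actual order is 2.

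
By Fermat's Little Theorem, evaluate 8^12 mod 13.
By Fermat's Little Theorem, 8^{12} ≡ 1 mod 13 since 13 is prime and gcd(8, 13) = 1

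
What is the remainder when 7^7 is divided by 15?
By repeated squaring (mod 15): 7^{1}≡7, 7^{2}≡4, 7^{4}≡1. Then 7^{7} = 7^{4+2+1} ≡ 1 × 4 × 7 ≡ 13 (mod 15)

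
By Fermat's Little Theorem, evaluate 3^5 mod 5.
By Fermat: 3^{4} ≡ 1 (mod 5). So 3^{5} = 3^{4} · 3^{1} ≡ 3^{1} ≡ 3 (mod 5)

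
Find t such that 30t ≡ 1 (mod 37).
Since 37 is prime, by Fermat 30^(-1) ≡ 30^{35} ≡ 21 (mod 37). Verify: 30 × 21 = 630 ≡ 1 (mod 37)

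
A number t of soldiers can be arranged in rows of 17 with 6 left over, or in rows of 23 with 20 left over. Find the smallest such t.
M = 17 × 23 = 391. M₁ = 23, y₁ ≡ 3 mod 17. M₂ = 17, y₂ ≡ 19 mod 23. t = 6×23×3 + 20×17×19 ≡ 227 mod 391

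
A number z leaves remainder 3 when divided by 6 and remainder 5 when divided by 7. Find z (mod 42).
M = 6 × 7 = 42. M₁ = 7, y₁ ≡ 1 (mod 6). M₂ = 6, y₂ ≡ 6 (mod 7). z = 3×7×1 + 5×6×6 ≡ 33 (mod 42)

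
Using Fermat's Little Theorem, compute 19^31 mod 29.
By Fermat: 19^{28} ≡ 1 mod 29. So 19^{31} = 19^{28} · 19^{3} ≡ 19^{3} ≡ 15 mod 29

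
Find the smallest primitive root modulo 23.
g = 5. For each prime q|22: 5^{11}≡22, 5^{2}≡2, none ≡ 1, so ord_23(5) = 22 and 5 is a primitive root.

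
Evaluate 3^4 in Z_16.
3^{4} = 81 ≡ 1 mod 16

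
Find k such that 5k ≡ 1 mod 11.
Since 11 is prime, by Fermat 5^(-1) ≡ 5^{9} ≡ 9 mod 11. Verify: 5 × 9 = 45 ≡ 1 mod 11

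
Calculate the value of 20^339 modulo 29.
Using Fermat: 20^{28} ≡ 1 mod 29. 339 ≡ 3 mod 28. So 20^{339} ≡ 20^{3} ≡ 25 mod 29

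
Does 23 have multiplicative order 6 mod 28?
Powers of 23 mod 28: 23^1≡23, 23^2≡25, 23^3≡15, 23^4≡9, 23^5≡11, 23^6≡1. First k with 23^k≡1 is k=6. Yes, ord_28(23) = 6.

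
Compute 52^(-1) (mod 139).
Since 139 is prime, by Fermat 52^(-1) ≡ 52^{137} ≡ 131 (mod 139). Verify: 52 × 131 = 6812 ≡ 1 (mod 139)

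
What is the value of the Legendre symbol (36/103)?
(36/103) = 36^{51} mod 103 = 1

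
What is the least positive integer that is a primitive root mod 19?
g = 2. For each prime q|18: 2^{9}≡18, 2^{6}≡7, none ≡ 1, so ord_19(2) = 18 and 2 is a primitive root.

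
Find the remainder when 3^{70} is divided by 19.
By Fermat: 3^{18} ≡ 1 mod 19. 70 = 3×18 + 16. So 3^{70} ≡ 3^{16} ≡ 17 mod 19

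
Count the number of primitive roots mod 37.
A prime p has φ(p-1) primitive roots; here φ(36) = 12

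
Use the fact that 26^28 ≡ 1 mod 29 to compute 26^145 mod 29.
By Fermat: 26^{28} ≡ 1 mod 29. 145 = 5×28 + 5. So 26^{145} ≡ 26^{5} ≡ 18 mod 29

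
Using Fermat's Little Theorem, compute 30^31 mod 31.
By Fermat: 30^{30} ≡ 1 (mod 31). So 30^{31} = 30^{30} · 30^{1} ≡ 30^{1} ≡ 30 (mod 31)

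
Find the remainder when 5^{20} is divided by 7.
By Fermat: 5^{6} ≡ 1 (mod 7). 20 = 3×6 + 2. So 5^{20} ≡ 5^{2} ≡ 4 (mod 7)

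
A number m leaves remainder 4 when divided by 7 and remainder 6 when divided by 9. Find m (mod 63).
M = 7 × 9 = 63. M₁ = 9, y₁ ≡ 4 (mod 7). M₂ = 7, y₂ ≡ 4 (mod 9). m = 4×9×4 + 6×7×4 ≡ 60 (mod 63)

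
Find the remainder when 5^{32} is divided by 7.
By Fermat: 5^{6} ≡ 1 (mod 7). 32 = 5×6 + 2. So 5^{32} ≡ 5^{2} ≡ 4 (mod 7)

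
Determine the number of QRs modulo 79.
Exactly half the non-zero residues mod a prime are QRs: (79-1)/2 = 39.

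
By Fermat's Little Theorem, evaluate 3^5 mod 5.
By Fermat: 3^{4} ≡ 1 (mod 5). So 3^{5} = 3^{4} · 3^{1} ≡ 3^{1} ≡ 3 (mod 5)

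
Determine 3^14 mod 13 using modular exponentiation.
Using Fermat: 3^{12} ≡ 1 mod 13. 14 ≡ 2 mod 12. So 3^{14} ≡ 3^{2} ≡ 9 mod 13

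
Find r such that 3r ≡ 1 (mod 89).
Since 89 is prime, by Fermat 3^(-1) ≡ 3^{87} ≡ 30 (mod 89). Verify: 3 × 30 = 90 ≡ 1 (mod 89)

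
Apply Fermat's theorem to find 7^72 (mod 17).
By Fermat: 7^{16} ≡ 1 (mod 17). 72 = 4×16 + 8. So 7^{72} ≡ 7^{8} ≡ 16 (mod 17)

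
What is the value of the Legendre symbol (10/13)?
(10/13) = 10^{6} mod 13 = 1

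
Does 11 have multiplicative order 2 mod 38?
Powers of 11 mod 38: 11^1≡11, 11^2≡7, 11^3≡1. 11^2≡7≢1, so ord ≠ 2. No, the actual order is 3.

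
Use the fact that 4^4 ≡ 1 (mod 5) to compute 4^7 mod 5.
By Fermat: 4^{4} ≡ 1 (mod 5). So 4^{7} = 4^{4} · 4^{3} ≡ 4^{3} ≡ 4 (mod 5)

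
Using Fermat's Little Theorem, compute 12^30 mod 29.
By Fermat: 12^{28} ≡ 1 mod 29. So 12^{30} = 12^{28} · 12^{2} ≡ 12^{2} ≡ 28 mod 29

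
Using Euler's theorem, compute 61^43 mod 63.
By Euler: 61^{36} ≡ 1 mod 63 since gcd(61, 63) = 1. 43 = 1×36 + 7. So 61^{43} ≡ 61^{7} ≡ 61 mod 63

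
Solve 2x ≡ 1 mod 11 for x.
Since 11 is prime, by Fermat 2^(-1) ≡ 2^{9} ≡ 6 mod 11. Verify: 2 × 6 = 12 ≡ 1 mod 11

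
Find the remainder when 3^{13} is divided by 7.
By Fermat: 3^{6} ≡ 1 mod 7. 13 = 2×6 + 1. So 3^{13} ≡ 3^{1} ≡ 3 mod 7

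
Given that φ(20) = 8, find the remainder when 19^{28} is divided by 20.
By Euler: 19^{8} ≡ 1 mod 20 since gcd(19, 20) = 1. 28 = 3×8 + 4. So 19^{28} ≡ 19^{4} ≡ 1 mod 20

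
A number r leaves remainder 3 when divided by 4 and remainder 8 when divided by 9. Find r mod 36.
M = 4 × 9 = 36. M₁ = 9, y₁ ≡ 1 mod 4. M₂ = 4, y₂ ≡ 7 mod 9. r = 3×9×1 + 8×4×7 ≡ 35 mod 36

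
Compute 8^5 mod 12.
By repeated squaring (mod 12): 8^{1}≡8, 8^{2}≡4, 8^{4}≡4. Then 8^{5} = 8^{4+1} ≡ 4 × 8 ≡ 8 (mod 12)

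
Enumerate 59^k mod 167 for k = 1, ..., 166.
59^1, 59^2, ..., 59^{166} mod 167: [59, 141, 136, 8, 138, 126, 86, 64, 102, 6, 20, 11, 148, 48, 160, 88, 15, 50, 111, 36, 120, 66, 53, 121, 125, 27, 90, 133, 165, 49, 52, 62, 151, 58, 82, 162, 39, 130, 155, 127, 145, 38, 71, 14, 158, 137, 67, 112, 95, 94, 35, 61, 92, 84, 113, 154, 68, 4, 69, 63, 43, 32, 51, 3, 10, 89, 74, 24, 80, 44, 91, 25, 139, 18, 60, 33, 110, 144, 146, 97, 45, 150, 166, 108, 26, 31, 159, 29, 41, 81, 103, 65, 161, 147, 156, 19, 119, 7, 79, 152, 117, 56, 131, 47, 101, 114, 46, 42, 140, 77, 34, 2, 118, 115, 105, 16, 109, 85, 5, 128, 37, 12, 40, 22, 129, 96, 153, 9, 30, 100, 55, 72, 73, 132, 106, 75, 83, 54, 13, 99, 163, 98, 104, 124, 135, 116, 164, 157, 78, 93, 143, 87, 123, 76, 142, 28, 149, 107, 134, 57, 23, 21, 70, 122, 17, 1]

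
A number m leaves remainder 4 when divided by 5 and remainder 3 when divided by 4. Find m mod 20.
M = 5 × 4 = 20. M₁ = 4, y₁ ≡ 4 mod 5. M₂ = 5, y₂ ≡ 1 mod 4. m = 4×4×4 + 3×5×1 ≡ 19 mod 20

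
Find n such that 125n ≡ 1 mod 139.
Since 139 is prime, by Fermat 125^(-1) ≡ 125^{137} ≡ 129 mod 139. Verify: 125 × 129 = 16125 ≡ 1 mod 139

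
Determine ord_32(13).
Powers of 13 mod 32: 13^1≡13, 13^2≡9, 13^3≡21, 13^4≡17, 13^5≡29, 13^6≡25, 13^7≡5, 13^8≡1. Order = 8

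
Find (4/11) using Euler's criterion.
(4/11) = 4^{5} mod 11 = 1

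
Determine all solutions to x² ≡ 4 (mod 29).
The square roots of 4 mod 29 are 27 and 2. Verify: 27² = 729 ≡ 4 (mod 29)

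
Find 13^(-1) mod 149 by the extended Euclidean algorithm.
Extended GCD: 13(23) + 149(-2) = 1. So 13^(-1) ≡ 23 mod 149. Verify: 13 × 23 = 299 ≡ 1 mod 149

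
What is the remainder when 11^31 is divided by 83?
By repeated squaring (mod 83): 11^{1}≡11, 11^{2}≡38, 11^{4}≡33, 11^{8}≡10, 11^{16}≡17. Then 11^{31} = 11^{16+8+4+2+1} ≡ 17 × 10 × 33 × 38 × 11 ≡ 64 (mod 83)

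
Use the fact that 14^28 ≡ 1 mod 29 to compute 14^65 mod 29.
By Fermat: 14^{28} ≡ 1 mod 29. 65 = 2×28 + 9. So 14^{65} ≡ 14^{9} ≡ 3 mod 29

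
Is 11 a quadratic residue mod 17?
By Euler's criterion: 11^{8} ≡ 16 (mod 17). Since this equals -1 (≡ 16), 11 is not a QR.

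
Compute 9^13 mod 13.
Using Fermat: 9^{12} ≡ 1 mod 13. 13 ≡ 1 mod 12. So 9^{13} ≡ 9^{1} ≡ 9 mod 13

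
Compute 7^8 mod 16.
By repeated squaring (mod 16): 7^{1}≡7, 7^{2}≡1, 7^{4}≡1, 7^{8}≡1. So 7^{8} ≡ 1 (mod 16)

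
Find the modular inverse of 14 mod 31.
Since 31 is prime, by Fermat 14^(-1) ≡ 14^{29} ≡ 20 (mod 31). Verify: 14 × 20 = 280 ≡ 1 (mod 31)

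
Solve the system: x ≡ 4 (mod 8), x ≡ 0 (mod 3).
M = 8 × 3 = 24. M₁ = 3, y₁ ≡ 3 (mod 8). M₂ = 8, y₂ ≡ 2 (mod 3). x = 4×3×3 + 0×8×2 ≡ 12 (mod 24)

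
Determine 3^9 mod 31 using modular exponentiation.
By repeated squaring mod 31: 3^{1}≡3, 3^{2}≡9, 3^{4}≡19, 3^{8}≡20. Then 3^{9} = 3^{8+1} ≡ 20 × 3 ≡ 29 mod 31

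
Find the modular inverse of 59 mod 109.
Since 109 is prime, by Fermat 59^(-1) ≡ 59^{107} ≡ 85 mod 109. Verify: 59 × 85 = 5015 ≡ 1 mod 109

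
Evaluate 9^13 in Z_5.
Using Fermat: 9^{4} ≡ 1 mod 5. 13 ≡ 1 mod 4. So 9^{13} ≡ 9^{1} ≡ 4 mod 5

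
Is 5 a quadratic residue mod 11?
By Euler's criterion: 5^{5} ≡ 1 (mod 11). Since this equals 1, 5 is a QR.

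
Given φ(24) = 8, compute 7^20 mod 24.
By Euler: 7^{8} ≡ 1 mod 24 since gcd(7, 24) = 1. 20 = 2×8 + 4. So 7^{20} ≡ 7^{4} ≡ 1 mod 24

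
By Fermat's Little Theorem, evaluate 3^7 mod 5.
By Fermat: 3^{4} ≡ 1 (mod 5). So 3^{7} = 3^{4} · 3^{3} ≡ 3^{3} ≡ 2 (mod 5)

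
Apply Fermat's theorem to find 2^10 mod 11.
By Fermat's Little Theorem, 2^{10} ≡ 1 mod 11 since 11 is prime and gcd(2, 11) = 1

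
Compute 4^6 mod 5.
Using Fermat: 4^{4} ≡ 1 mod 5. 6 ≡ 2 mod 4. So 4^{6} ≡ 4^{2} ≡ 1 mod 5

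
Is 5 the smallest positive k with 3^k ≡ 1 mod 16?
Powers of 3 mod 16: 3^1≡3, 3^2≡9, 3^3≡11, 3^4≡1. Already 3^4≡1, so the order is 4 < 5. No, the actual order is 4.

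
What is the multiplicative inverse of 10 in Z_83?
Since 83 is prime, by Fermat 10^(-1) ≡ 10^{81} ≡ 25 (mod 83). Verify: 10 × 25 = 250 ≡ 1 (mod 83)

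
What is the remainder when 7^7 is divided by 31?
By repeated squaring (mod 31): 7^{1}≡7, 7^{2}≡18, 7^{4}≡14. Then 7^{7} = 7^{4+2+1} ≡ 14 × 18 × 7 ≡ 28 (mod 31)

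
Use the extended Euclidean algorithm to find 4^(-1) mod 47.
Extended GCD: 4(12) + 47(-1) = 1. So 4^(-1) ≡ 12 mod 47. Verify: 4 × 12 = 48 ≡ 1 mod 47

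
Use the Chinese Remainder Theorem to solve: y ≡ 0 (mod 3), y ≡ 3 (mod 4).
M = 3 × 4 = 12. M₁ = 4, y₁ ≡ 1 (mod 3). M₂ = 3, y₂ ≡ 3 (mod 4). y = 0×4×1 + 3×3×3 ≡ 3 (mod 12)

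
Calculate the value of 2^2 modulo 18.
2^{2} = 4 ≡ 4 (mod 18)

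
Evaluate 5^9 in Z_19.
By repeated squaring (mod 19): 5^{1}≡5, 5^{2}≡6, 5^{4}≡17, 5^{8}≡4. Then 5^{9} = 5^{8+1} ≡ 4 × 5 ≡ 1 (mod 19)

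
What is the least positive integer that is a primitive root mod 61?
g = 2. Powers: [2, 4, 8, 16, 32, 3, ...] generates all 60 non-zero residues.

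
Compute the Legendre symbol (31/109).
(31/109) = 31^{54} mod 109 = 1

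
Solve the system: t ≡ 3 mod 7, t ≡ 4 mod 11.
M = 7 × 11 = 77. M₁ = 11, y₁ ≡ 2 mod 7. M₂ = 7, y₂ ≡ 8 mod 11. t = 3×11×2 + 4×7×8 ≡ 59 mod 77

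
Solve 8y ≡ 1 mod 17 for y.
Since 17 is prime, by Fermat 8^(-1) ≡ 8^{15} ≡ 15 mod 17. Verify: 8 × 15 = 120 ≡ 1 mod 17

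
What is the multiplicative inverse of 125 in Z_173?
Since 173 is prime, by Fermat 125^(-1) ≡ 125^{171} ≡ 18 (mod 173). Verify: 125 × 18 = 2250 ≡ 1 (mod 173)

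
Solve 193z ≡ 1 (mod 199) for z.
Since 199 is prime, by Fermat 193^(-1) ≡ 193^{197} ≡ 33 (mod 199). Verify: 193 × 33 = 6369 ≡ 1 (mod 199)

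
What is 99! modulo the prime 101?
(100)! = (99)! × (100) ≡ -1 mod 101. So (99)! ≡ -1 × (100)^(-1) ≡ (-1)×(-1) = 1 mod 101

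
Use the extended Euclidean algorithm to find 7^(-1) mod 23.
Extended GCD: 7(10) + 23(-3) = 1. So 7^(-1) ≡ 10 mod 23. Verify: 7 × 10 = 70 ≡ 1 mod 23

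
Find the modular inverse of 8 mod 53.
Since 53 is prime, by Fermat 8^(-1) ≡ 8^{51} ≡ 20 mod 53. Verify: 8 × 20 = 160 ≡ 1 mod 53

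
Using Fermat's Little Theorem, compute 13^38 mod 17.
By Fermat: 13^{16} ≡ 1 (mod 17). 38 = 2×16 + 6. So 13^{38} ≡ 13^{6} ≡ 16 (mod 17)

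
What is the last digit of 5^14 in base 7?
Using Fermat: 5^{6} ≡ 1 (mod 7). 14 ≡ 2 (mod 6). So 5^{14} ≡ 5^{2} ≡ 4 (mod 7)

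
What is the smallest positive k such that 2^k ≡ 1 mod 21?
Powers of 2 mod 21: 2^1≡2, 2^2≡4, 2^3≡8, 2^4≡16, 2^5≡11, 2^6≡1. ord_21(2) = 6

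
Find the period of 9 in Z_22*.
Powers of 9 mod 22: 9^1≡9, 9^2≡15, 9^3≡3, 9^4≡5, 9^5≡1. So the order of 9 is 5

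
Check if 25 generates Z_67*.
25^{11} ≡ 1 mod 67 and 11 < 66, so ord_67(25) = 11 ≠ 66 and 25 is not a primitive root.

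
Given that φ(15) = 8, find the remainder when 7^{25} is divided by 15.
By Euler: 7^{8} ≡ 1 mod 15 since gcd(7, 15) = 1. 25 = 3×8 + 1. So 7^{25} ≡ 7^{1} ≡ 7 mod 15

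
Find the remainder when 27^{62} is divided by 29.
By Fermat: 27^{28} ≡ 1 (mod 29). 62 = 2×28 + 6. So 27^{62} ≡ 27^{6} ≡ 6 (mod 29)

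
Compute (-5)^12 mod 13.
Using Fermat: (-5)^{12} ≡ 1 (mod 13). 12 ≡ 0 (mod 12). So (-5)^{12} ≡ (-5)^{0} ≡ 1 (mod 13)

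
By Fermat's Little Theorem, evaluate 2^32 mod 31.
By Fermat: 2^{30} ≡ 1 (mod 31). So 2^{32} = 2^{30} · 2^{2} ≡ 2^{2} ≡ 4 (mod 31)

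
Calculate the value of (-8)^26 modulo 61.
By repeated squaring mod 61: (-8)^{1}≡53, (-8)^{2}≡3, (-8)^{4}≡9, (-8)^{8}≡20, (-8)^{16}≡34. Then (-8)^{26} = (-8)^{16+8+2} ≡ 34 × 20 × 3 ≡ 27 mod 61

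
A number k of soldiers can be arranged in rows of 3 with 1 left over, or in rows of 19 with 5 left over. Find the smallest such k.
M = 3 × 19 = 57. M₁ = 19, y₁ ≡ 1 mod 3. M₂ = 3, y₂ ≡ 13 mod 19. k = 1×19×1 + 5×3×13 ≡ 43 mod 57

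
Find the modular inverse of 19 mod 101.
Since 101 is prime, by Fermat 19^(-1) ≡ 19^{99} ≡ 16 (mod 101). Verify: 19 × 16 = 304 ≡ 1 (mod 101)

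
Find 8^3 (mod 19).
8^{3} = 512 ≡ 18 (mod 19)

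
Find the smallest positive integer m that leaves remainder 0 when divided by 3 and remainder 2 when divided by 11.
M = 3 × 11 = 33. M₁ = 11, y₁ ≡ 2 (mod 3). M₂ = 3, y₂ ≡ 4 (mod 11). m = 0×11×2 + 2×3×4 ≡ 24 (mod 33)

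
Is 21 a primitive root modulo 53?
ord_53(21) divides 52. For each prime q|52: 21^{26}≡52, 21^{4}≡24, none ≡ 1. So 21 has order 52 and is a primitive root mod 53.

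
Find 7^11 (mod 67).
By repeated squaring (mod 67): 7^{1}≡7, 7^{2}≡49, 7^{4}≡56, 7^{8}≡54. Then 7^{11} = 7^{8+2+1} ≡ 54 × 49 × 7 ≡ 30 (mod 67)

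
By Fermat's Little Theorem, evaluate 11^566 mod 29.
By Fermat: 11^{28} ≡ 1 mod 29. 566 ≡ 6 mod 28. So 11^{566} ≡ 11^{6} ≡ 9 mod 29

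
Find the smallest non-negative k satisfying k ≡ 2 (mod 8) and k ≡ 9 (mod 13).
M = 8 × 13 = 104. M₁ = 13, y₁ ≡ 5 (mod 8). M₂ = 8, y₂ ≡ 5 (mod 13). k = 2×13×5 + 9×8×5 ≡ 74 (mod 104)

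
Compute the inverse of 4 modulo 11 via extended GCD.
Extended GCD: 4(3) + 11(-1) = 1. So 4^(-1) ≡ 3 mod 11. Verify: 4 × 3 = 12 ≡ 1 mod 11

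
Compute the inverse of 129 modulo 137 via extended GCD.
Extended GCD: 129(17) + 137(-16) = 1. So 129^(-1) ≡ 17 (mod 137). Verify: 129 × 17 = 2193 ≡ 1 (mod 137)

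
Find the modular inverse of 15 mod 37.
Since 37 is prime, by Fermat 15^(-1) ≡ 15^{35} ≡ 5 mod 37. Verify: 15 × 5 = 75 ≡ 1 mod 37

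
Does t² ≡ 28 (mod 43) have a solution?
By Euler's criterion: 28^{21} ≡ 42 (mod 43). Since this equals -1 (≡ 42), 28 is not a QR.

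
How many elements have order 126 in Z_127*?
A prime p has φ(p-1) primitive roots; here φ(126) = 36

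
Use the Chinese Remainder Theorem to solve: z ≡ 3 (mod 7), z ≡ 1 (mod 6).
M = 7 × 6 = 42. M₁ = 6, y₁ ≡ 6 (mod 7). M₂ = 7, y₂ ≡ 1 (mod 6). z = 3×6×6 + 1×7×1 ≡ 31 (mod 42)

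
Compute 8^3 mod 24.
8^{3} = 512 ≡ 8 (mod 24)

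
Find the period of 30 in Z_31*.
Powers of 30 mod 31: 30^1≡30, 30^2≡1. Order = 2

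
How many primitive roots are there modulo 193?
Number of primitive roots mod 193 = φ(p-1) = φ(192) = 64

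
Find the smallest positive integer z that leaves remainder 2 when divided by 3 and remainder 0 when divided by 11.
M = 3 × 11 = 33. M₁ = 11, y₁ ≡ 2 mod 3. M₂ = 3, y₂ ≡ 4 mod 11. z = 2×11×2 + 0×3×4 ≡ 11 mod 33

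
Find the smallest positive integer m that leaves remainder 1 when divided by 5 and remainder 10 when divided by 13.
M = 5 × 13 = 65. M₁ = 13, y₁ ≡ 2 (mod 5). M₂ = 5, y₂ ≡ 8 (mod 13). m = 1×13×2 + 10×5×8 ≡ 36 (mod 65)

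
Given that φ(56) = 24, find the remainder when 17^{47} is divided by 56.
By Euler: 17^{24} ≡ 1 (mod 56) since gcd(17, 56) = 1. 47 = 1×24 + 23. So 17^{47} ≡ 17^{23} ≡ 33 (mod 56)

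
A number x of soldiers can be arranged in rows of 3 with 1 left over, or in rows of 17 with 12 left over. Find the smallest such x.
M = 3 × 17 = 51. M₁ = 17, y₁ ≡ 2 mod 3. M₂ = 3, y₂ ≡ 6 mod 17. x = 1×17×2 + 12×3×6 ≡ 46 mod 51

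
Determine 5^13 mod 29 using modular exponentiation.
By repeated squaring (mod 29): 5^{1}≡5, 5^{2}≡25, 5^{4}≡16, 5^{8}≡24. Then 5^{13} = 5^{8+4+1} ≡ 24 × 16 × 5 ≡ 6 (mod 29)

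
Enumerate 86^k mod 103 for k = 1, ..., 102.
86^1, 86^2, ..., 86^{102} mod 103: [86, 83, 31, 91, 101, 34, 40, 41, 24, 4, 35, 23, 21, 55, 95, 33, 57, 61, 96, 16, 37, 92, 84, 14, 71, 29, 22, 38, 75, 64, 45, 59, 27, 56, 78, 13, 88, 49, 94, 50, 77, 30, 5, 18, 3, 52, 43, 93, 67, 97, 102, 17, 20, 72, 12, 2, 69, 63, 62, 79, 99, 68, 80, 82, 48, 8, 70, 46, 42, 7, 87, 66, 11, 19, 89, 32, 74, 81, 65, 28, 39, 58, 44, 76, 47, 25, 90, 15, 54, 9, 53, 26, 73, 98, 85, 100, 51, 60, 10, 36, 6, 1]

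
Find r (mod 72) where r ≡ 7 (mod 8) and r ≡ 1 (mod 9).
M = 8 × 9 = 72. M₁ = 9, y₁ ≡ 1 (mod 8). M₂ = 8, y₂ ≡ 8 (mod 9). r = 7×9×1 + 1×8×8 ≡ 55 (mod 72)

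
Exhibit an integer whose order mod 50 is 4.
7 has order 4 mod 50 since 7^{4} ≡ 1 mod 50 and no smaller power works.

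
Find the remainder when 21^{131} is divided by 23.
By Fermat: 21^{22} ≡ 1 (mod 23). 131 = 5×22 + 21. So 21^{131} ≡ 21^{21} ≡ 11 (mod 23)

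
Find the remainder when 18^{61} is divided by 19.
By Fermat: 18^{18} ≡ 1 mod 19. 61 = 3×18 + 7. So 18^{61} ≡ 18^{7} ≡ 18 mod 19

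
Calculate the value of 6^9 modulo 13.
By repeated squaring (mod 13): 6^{1}≡6, 6^{2}≡10, 6^{4}≡9, 6^{8}≡3. Then 6^{9} = 6^{8+1} ≡ 3 × 6 ≡ 5 (mod 13)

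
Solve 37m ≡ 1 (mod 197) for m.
Since 197 is prime, by Fermat 37^(-1) ≡ 37^{195} ≡ 16 (mod 197). Verify: 37 × 16 = 592 ≡ 1 (mod 197)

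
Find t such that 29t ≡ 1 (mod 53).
Since 53 is prime, by Fermat 29^(-1) ≡ 29^{51} ≡ 11 (mod 53). Verify: 29 × 11 = 319 ≡ 1 (mod 53)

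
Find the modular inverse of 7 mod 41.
Since 41 is prime, by Fermat 7^(-1) ≡ 7^{39} ≡ 6 mod 41. Verify: 7 × 6 = 42 ≡ 1 mod 41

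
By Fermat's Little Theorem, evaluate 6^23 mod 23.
By Fermat: 6^{22} ≡ 1 mod 23. So 6^{23} = 6^{22} · 6^{1} ≡ 6^{1} ≡ 6 mod 23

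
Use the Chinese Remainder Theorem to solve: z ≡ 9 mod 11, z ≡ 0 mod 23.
M = 11 × 23 = 253. M₁ = 23, y₁ ≡ 1 mod 11. M₂ = 11, y₂ ≡ 21 mod 23. z = 9×23×1 + 0×11×21 ≡ 207 mod 253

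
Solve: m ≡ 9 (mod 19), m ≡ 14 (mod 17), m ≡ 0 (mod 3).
M = 19 × 17 × 3 = 969. M₁ = 51, y₁ ≡ 3 (mod 19). M₂ = 57, y₂ ≡ 3 (mod 17). M₃ = 323, y₃ ≡ 2 (mod 3). m = 9×51×3 + 14×57×3 + 0×323×2 ≡ 864 (mod 969)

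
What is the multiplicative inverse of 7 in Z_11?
Since 11 is prime, by Fermat 7^(-1) ≡ 7^{9} ≡ 8 mod 11. Verify: 7 × 8 = 56 ≡ 1 mod 11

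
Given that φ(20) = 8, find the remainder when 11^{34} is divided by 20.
By Euler: 11^{8} ≡ 1 mod 20 since gcd(11, 20) = 1. 34 = 4×8 + 2. So 11^{34} ≡ 11^{2} ≡ 1 mod 20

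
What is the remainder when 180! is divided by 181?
By Wilson's theorem, (180)! ≡ -1 ≡ 180 (mod 181)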